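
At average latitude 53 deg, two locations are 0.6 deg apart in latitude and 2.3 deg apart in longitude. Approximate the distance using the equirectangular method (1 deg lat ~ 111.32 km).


dlat_km = 0.6 * 111.32 = 66.792
dlon_km = 2.3 * 111.32 * cos(53) ≈ 154.086
dist = sqrt(66.792^2 + 154.086^2) ≈ 167.9 km

167.9 km


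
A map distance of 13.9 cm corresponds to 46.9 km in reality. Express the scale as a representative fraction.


ground = 46.9 km = 4690000 cm; RF denominator = ground / map = 4690000 / 13.9 ≈ 337410; RF = 1:337410

1:337410


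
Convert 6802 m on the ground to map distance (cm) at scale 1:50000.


map_cm = 6802 * 100 / 50000 = 13.604 cm ≈ 13.6 cm

13.6 cm


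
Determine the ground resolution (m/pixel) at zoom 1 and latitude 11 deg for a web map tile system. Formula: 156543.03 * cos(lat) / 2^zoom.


res = 156543.03 * cos(11) / 2^1 = 156543.03 * 0.98162718 / 2 = 76833.45 m/pixel

76833.45 m/pixel


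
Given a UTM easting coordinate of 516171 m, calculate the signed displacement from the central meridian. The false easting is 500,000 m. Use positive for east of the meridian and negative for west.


displacement = 516171 - 500000 = 16171 m

16171 m


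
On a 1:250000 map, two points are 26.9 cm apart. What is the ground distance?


ground = 26.9 cm * 250000 / 100 = 67250.0 m = 67.25 km

67.25 km


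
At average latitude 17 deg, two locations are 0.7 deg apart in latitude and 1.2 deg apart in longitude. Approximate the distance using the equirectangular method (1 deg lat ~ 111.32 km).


dlat_km = 0.7 * 111.32 = 77.924
dlon_km = 1.2 * 111.32 * cos(17) ≈ 127.747
dist = sqrt(77.924^2 + 127.747^2) ≈ 149.6 km

149.6 km


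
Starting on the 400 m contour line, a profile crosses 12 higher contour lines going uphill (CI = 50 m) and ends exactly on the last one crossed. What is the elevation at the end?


elevation = 400 + 12 * 50 = 1000 m

1000 m


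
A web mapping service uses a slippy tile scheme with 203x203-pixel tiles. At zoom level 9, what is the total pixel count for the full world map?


tiles per axis = 2^9 = 512
total tiles = 512^2 = 262144
pixels per axis = 512 * 203 = 103936
total pixels = 103936^2 = 10802692096

10802692096 pixels


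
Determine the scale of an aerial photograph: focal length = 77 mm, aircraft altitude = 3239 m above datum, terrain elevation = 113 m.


scale = f / (H - h) = 77 mm / 3126 m = 77 / 3126000 = 1:40597

1:40597


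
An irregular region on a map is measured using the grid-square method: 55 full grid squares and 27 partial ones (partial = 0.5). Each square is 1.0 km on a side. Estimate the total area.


effective squares = 55 + 27 * 0.5 = 68.5
area = 68.5 * 1.0 = 68.5 km^2

68.5 km^2


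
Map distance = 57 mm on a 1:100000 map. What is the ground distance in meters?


ground = 57 mm * 100000 / 1000 = 5700.0 m

5700.0 m


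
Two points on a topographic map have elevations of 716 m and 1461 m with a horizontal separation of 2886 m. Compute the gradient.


gradient = (1461 - 716) / 2886 = 745 / 2886 = 0.2581

0.2581


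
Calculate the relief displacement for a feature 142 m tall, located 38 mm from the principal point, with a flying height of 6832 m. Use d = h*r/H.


d = h * r / H = 142 * 38 / 6832 = 0.79 mm

0.79 mm


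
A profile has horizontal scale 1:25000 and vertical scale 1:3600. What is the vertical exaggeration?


VE = horizontal_scale / vertical_scale = 25000 / 3600 ≈ 6.9

6.9x


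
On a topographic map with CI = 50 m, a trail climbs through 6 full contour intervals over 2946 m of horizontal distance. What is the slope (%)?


elevation change = 6 * 50 = 300 m
slope = 300 / 2946 * 100 = 10.2%

10.2%


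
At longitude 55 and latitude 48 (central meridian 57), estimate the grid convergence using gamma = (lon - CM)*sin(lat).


gamma = (55 - 57) * sin(48) = -2 * 0.743145 = -1.486 degrees

-1.486 degrees


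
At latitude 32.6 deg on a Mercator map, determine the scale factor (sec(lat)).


SF = 1 / cos(32.6) = 1 / 0.842452 = 1.187

1.187


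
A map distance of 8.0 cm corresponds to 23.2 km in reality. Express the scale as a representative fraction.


ground = 23.2 km = 2320000 cm; RF denominator = ground / map = 2320000 / 8.0 = 290000; RF = 1:290000

1:290000


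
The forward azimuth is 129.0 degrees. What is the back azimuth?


back azimuth = (129.0 + 180) mod 360 = 309.0 degrees

309.0 degrees


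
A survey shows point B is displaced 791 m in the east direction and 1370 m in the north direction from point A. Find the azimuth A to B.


az = atan2(791, 1370) = 30.0 deg
adjusted to 0-360: 30.0 degrees

30.0 degrees


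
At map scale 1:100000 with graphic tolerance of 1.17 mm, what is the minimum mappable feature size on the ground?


ground = 1.17 mm * 100000 / 1000 = 117.0 m

117.0 m


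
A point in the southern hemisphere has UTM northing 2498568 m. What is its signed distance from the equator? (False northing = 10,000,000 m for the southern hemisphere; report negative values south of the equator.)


For southern: actual = 2498568 - 10000000 = -7501432 m

-7501432 m


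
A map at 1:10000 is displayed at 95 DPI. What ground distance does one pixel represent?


pixel_cm = 2.54 / 95 ≈ 0.026737 cm
ground = pixel_cm * 10000 / 100 = 2.54 * 10000 / (95 * 100) = 25400 / 9500 ≈ 2.67 m

2.67 m


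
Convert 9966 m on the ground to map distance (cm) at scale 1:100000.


map_cm = 9966 * 100 / 100000 = 9.966 cm ≈ 9.97 cm

9.97 cm


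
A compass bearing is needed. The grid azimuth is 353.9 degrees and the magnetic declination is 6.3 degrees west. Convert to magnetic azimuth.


magnetic azimuth = grid azimuth - declination (east +ve)
mag_az = 353.9 - -6.3 = 0.2 degrees

0.2 degrees


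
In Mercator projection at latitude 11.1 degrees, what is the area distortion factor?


area_distortion = 1/cos^2(11.1) = 1.038

1.038


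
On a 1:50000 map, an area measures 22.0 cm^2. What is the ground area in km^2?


ground_area = 22.0 * (50000/100)^2 = 5500000.0 m^2 = 5.5 km^2

5.5 km^2


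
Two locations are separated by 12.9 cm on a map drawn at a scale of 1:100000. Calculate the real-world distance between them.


ground = 12.9 cm * 100000 / 100 = 12900.0 m = 12.9 km

12.9 km


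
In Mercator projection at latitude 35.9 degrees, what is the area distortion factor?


area_distortion = 1/cos^2(35.9) = 1.524

1.524


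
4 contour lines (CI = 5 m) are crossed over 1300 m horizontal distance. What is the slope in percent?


elevation change = 4 * 5 = 20 m
slope = 20 / 1300 * 100 = 1.5%

1.5%


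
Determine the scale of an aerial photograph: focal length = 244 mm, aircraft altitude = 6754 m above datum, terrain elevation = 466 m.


scale = f / (H - h) = 244 mm / 6288 m = 244 / 6288000 = 1:25770

1:25770


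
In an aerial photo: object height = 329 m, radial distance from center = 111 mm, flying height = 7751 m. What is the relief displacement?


d = h * r / H = 329 * 111 / 7751 = 4.71 mm

4.71 mm


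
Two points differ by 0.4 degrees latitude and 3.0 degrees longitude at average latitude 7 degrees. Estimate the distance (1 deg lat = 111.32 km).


dlat_km = 0.4 * 111.32 = 44.528
dlon_km = 3.0 * 111.32 * cos(7) ≈ 331.471
dist = sqrt(44.528^2 + 331.471^2) ≈ 334.4 km

334.4 km


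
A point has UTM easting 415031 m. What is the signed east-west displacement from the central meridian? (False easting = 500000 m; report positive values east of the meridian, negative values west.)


displacement = 415031 - 500000 = -84969 m

-84969 m


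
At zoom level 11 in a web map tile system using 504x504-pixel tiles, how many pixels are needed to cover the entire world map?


tiles per axis = 2^11 = 2048
total tiles = 2048^2 = 4194304
pixels per axis = 2048 * 504 = 1032192
total pixels = 1032192^2 = 1065420324864

1065420324864 pixels


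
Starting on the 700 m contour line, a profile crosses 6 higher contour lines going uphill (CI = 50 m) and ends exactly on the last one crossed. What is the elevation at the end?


elevation = 700 + 6 * 50 = 1000 m

1000 m


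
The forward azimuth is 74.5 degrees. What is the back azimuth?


back azimuth = (74.5 + 180) mod 360 = 254.5 degrees

254.5 degrees


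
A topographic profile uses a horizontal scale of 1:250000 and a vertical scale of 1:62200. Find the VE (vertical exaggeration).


VE = horizontal_scale / vertical_scale = 250000 / 62200 ≈ 4.0

4.0x


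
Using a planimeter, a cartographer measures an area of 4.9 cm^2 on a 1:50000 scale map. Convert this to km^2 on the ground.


ground_area = 4.9 * (50000/100)^2 = 1225000.0 m^2 = 1.225 km^2

1.225 km^2


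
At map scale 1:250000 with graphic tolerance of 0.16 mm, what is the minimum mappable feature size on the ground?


ground = 0.16 mm * 250000 / 1000 = 40.0 m

40.0 m


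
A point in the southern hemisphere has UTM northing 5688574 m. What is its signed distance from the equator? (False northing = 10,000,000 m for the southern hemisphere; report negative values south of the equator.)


For southern: actual = 5688574 - 10000000 = -4311426 m

-4311426 m


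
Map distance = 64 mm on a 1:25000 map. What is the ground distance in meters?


ground = 64 mm * 25000 / 1000 = 1600.0 m

1600.0 m


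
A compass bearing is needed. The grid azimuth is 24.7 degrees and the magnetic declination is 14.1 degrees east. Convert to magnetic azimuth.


magnetic azimuth = grid azimuth - declination (east +ve)
mag_az = 24.7 - 14.1 = 10.6 degrees

10.6 degrees


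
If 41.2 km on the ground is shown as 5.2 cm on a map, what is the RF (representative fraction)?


ground = 41.2 km = 4120000 cm; RF denominator = ground / map = 4120000 / 5.2 ≈ 792308; RF = 1:792308

1:792308


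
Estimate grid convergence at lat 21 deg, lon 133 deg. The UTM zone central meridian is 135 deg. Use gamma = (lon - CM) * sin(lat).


gamma = (133 - 135) * sin(21) = -2 * 0.358368 = -0.717 degrees

-0.717 degrees


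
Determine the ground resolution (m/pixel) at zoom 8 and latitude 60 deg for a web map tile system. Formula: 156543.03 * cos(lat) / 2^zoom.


res = 156543.03 * cos(60) / 2^8 = 156543.03 * 0.5 / 256 = 305.75 m/pixel

305.75 m/pixel


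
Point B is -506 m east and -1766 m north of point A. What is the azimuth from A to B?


az = atan2(-506, -1766) = -164.0 deg
adjusted to 0-360: 196.0 degrees

196.0 degrees


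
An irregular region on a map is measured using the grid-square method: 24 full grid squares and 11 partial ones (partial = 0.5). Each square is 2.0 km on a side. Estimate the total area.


effective squares = 24 + 11 * 0.5 = 29.5
area = 29.5 * 4.0 = 118.0 km^2

118.0 km^2


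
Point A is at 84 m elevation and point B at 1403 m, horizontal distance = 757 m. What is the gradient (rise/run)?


gradient = (1403 - 84) / 757 = 1319 / 757 = 1.7424

1.7424


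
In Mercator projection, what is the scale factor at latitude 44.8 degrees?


SF = 1 / cos(44.8) = 1 / 0.709571 = 1.409

1.409


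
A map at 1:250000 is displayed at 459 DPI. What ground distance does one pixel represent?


pixel_cm = 2.54 / 459 ≈ 0.005534 cm
ground = pixel_cm * 250000 / 100 = 2.54 * 250000 / (459 * 100) = 635000 / 45900 ≈ 13.83 m

13.83 m


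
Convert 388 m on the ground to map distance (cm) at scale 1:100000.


map_cm = 388 * 100 / 100000 = 0.388 cm ≈ 0.39 cm

0.39 cm


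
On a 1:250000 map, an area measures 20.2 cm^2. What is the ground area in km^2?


ground_area = 20.2 * (250000/100)^2 = 126250000.0 m^2 = 126.25 km^2

126.25 km^2


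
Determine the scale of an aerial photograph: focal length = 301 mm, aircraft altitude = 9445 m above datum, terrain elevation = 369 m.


scale = f / (H - h) = 301 mm / 9076 m = 301 / 9076000 = 1:30153

1:30153


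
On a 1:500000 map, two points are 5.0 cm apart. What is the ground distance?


ground = 5.0 cm * 500000 / 100 = 25000.0 m = 25.0 km

25.0 km


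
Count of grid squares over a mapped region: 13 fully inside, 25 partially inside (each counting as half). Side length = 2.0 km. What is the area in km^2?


effective squares = 13 + 25 * 0.5 = 25.5
area = 25.5 * 4.0 = 102.0 km^2

102.0 km^2


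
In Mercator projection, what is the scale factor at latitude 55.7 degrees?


SF = 1 / cos(55.7) = 1 / 0.563526 = 1.775

1.775


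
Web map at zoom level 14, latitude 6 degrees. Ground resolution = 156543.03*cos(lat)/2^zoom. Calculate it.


res = 156543.03 * cos(6) / 2^14 = 156543.03 * 0.9945219 / 16384 = 9.5 m/pixel

9.5 m/pixel


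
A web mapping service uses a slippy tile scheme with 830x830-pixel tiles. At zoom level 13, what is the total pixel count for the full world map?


tiles per axis = 2^13 = 8192
total tiles = 8192^2 = 67108864
pixels per axis = 8192 * 830 = 6799360
total pixels = 6799360^2 = 46231296409600

46231296409600 pixels


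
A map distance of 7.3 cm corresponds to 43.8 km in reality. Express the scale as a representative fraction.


ground = 43.8 km = 4380000 cm; RF denominator = ground / map = 4380000 / 7.3 = 600000; RF = 1:600000

1:600000


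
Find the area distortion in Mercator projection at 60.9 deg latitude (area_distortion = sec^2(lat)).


area_distortion = 1/cos^2(60.9) = 4.228

4.228


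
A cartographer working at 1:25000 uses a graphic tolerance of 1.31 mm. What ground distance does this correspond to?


ground = 1.31 mm * 25000 / 1000 = 32.75 m

32.75 m


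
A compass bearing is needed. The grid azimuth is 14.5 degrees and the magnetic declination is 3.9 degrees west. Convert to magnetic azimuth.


magnetic azimuth = grid azimuth - declination (east +ve)
mag_az = 14.5 - -3.9 = 18.4 degrees

18.4 degrees


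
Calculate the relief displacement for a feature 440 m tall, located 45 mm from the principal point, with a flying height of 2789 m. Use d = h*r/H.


d = h * r / H = 440 * 45 / 2789 = 7.1 mm

7.1 mm


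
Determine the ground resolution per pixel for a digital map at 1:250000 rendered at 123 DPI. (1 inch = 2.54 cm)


pixel_cm = 2.54 / 123 ≈ 0.02065 cm
ground = pixel_cm * 250000 / 100 = 2.54 * 250000 / (123 * 100) = 635000 / 12300 ≈ 51.63 m

51.63 m


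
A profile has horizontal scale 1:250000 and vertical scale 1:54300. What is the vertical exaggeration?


VE = horizontal_scale / vertical_scale = 250000 / 54300 ≈ 4.6

4.6x


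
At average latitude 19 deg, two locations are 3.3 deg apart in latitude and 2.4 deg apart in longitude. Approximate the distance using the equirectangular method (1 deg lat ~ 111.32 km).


dlat_km = 3.3 * 111.32 = 367.356
dlon_km = 2.4 * 111.32 * cos(19) ≈ 252.612
dist = sqrt(367.356^2 + 252.612^2) ≈ 445.8 km

445.8 km


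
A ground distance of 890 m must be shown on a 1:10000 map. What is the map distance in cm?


map_cm = 890 * 100 / 10000 = 8.9 cm

8.9 cm


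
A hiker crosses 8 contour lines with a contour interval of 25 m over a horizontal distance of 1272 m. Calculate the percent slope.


elevation change = 8 * 25 = 200 m
slope = 200 / 1272 * 100 = 15.7%

15.7%


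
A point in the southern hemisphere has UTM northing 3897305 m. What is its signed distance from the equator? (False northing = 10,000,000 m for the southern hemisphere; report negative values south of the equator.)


For southern: actual = 3897305 - 10000000 = -6102695 m

-6102695 m


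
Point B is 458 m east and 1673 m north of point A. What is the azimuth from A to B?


az = atan2(458, 1673) = 15.3 deg
adjusted to 0-360: 15.3 degrees

15.3 degrees


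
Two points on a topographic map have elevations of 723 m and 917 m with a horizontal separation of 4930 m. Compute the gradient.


gradient = (917 - 723) / 4930 = 194 / 4930 = 0.0394

0.0394


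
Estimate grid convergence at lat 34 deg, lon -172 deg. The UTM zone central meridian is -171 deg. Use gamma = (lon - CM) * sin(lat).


gamma = (-172 - -171) * sin(34) = -1 * 0.559193 = -0.559 degrees

-0.559 degrees


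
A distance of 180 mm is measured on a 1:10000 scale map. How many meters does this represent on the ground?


ground = 180 mm * 10000 / 1000 = 1800.0 m

1800.0 m


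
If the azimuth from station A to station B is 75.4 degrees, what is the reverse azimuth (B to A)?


back azimuth = (75.4 + 180) mod 360 = 255.4 degrees

255.4 degrees


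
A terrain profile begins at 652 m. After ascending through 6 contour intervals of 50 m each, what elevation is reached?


elevation = 652 + 6 * 50 = 952 m

952 m


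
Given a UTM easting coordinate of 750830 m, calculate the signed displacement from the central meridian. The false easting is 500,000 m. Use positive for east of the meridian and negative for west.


displacement = 750830 - 500000 = 250830 m

250830 m


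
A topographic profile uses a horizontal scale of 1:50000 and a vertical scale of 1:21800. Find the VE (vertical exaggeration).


VE = horizontal_scale / vertical_scale = 50000 / 21800 ≈ 2.3

2.3x


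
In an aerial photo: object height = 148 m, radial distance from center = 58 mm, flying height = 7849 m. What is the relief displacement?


d = h * r / H = 148 * 58 / 7849 = 1.09 mm

1.09 mm


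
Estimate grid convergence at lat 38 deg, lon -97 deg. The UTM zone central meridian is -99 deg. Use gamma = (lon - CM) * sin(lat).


gamma = (-97 - -99) * sin(38) = 2 * 0.615661 = 1.231 degrees

1.231 degrees


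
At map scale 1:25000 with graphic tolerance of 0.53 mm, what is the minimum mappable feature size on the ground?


ground = 0.53 mm * 25000 / 1000 = 13.25 m

13.25 m


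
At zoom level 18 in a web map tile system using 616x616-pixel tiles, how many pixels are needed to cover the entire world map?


tiles per axis = 2^18 = 262144
total tiles = 262144^2 = 68719476736
pixels per axis = 262144 * 616 = 161480704
total pixels = 161480704^2 = 26076017764335616

26076017764335616 pixels


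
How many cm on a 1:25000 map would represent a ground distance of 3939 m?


map_cm = 3939 * 100 / 25000 = 15.756 cm ≈ 15.76 cm

15.76 cm


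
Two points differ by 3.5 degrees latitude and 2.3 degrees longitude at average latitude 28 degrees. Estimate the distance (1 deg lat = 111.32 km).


dlat_km = 3.5 * 111.32 = 389.62
dlon_km = 2.3 * 111.32 * cos(28) ≈ 226.066
dist = sqrt(389.62^2 + 226.066^2) ≈ 450.5 km

450.5 km


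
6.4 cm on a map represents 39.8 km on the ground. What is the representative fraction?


ground = 39.8 km = 3980000 cm; RF denominator = ground / map = 3980000 / 6.4 = 621875; RF = 1:621875

1:621875


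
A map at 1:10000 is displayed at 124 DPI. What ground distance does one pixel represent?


pixel_cm = 2.54 / 124 ≈ 0.020484 cm
ground = pixel_cm * 10000 / 100 = 2.54 * 10000 / (124 * 100) = 25400 / 12400 ≈ 2.05 m

2.05 m


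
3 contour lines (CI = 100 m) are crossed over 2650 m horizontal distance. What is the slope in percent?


elevation change = 3 * 100 = 300 m
slope = 300 / 2650 * 100 = 11.3%

11.3%


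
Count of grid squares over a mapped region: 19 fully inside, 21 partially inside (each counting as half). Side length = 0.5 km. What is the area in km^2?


effective squares = 19 + 21 * 0.5 = 29.5
area = 29.5 * 0.25 = 7.375 km^2

7.375 km^2


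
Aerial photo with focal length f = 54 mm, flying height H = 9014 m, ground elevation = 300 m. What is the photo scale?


scale = f / (H - h) = 54 mm / 8714 m = 54 / 8714000 = 1:161370

1:161370


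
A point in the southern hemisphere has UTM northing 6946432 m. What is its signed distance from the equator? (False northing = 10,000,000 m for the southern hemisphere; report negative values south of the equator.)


For southern: actual = 6946432 - 10000000 = -3053568 m

-3053568 m


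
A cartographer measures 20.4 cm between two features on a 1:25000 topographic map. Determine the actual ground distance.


ground = 20.4 cm * 25000 / 100 = 5100.0 m = 5.1 km

5.1 km


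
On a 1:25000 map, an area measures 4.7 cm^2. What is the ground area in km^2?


ground_area = 4.7 * (25000/100)^2 = 293750.0 m^2 = 0.29375 km^2 ≈ 0.294 km^2

0.294 km^2


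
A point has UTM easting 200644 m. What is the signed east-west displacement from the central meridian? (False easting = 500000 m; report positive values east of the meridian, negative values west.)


displacement = 200644 - 500000 = -299356 m

-299356 m


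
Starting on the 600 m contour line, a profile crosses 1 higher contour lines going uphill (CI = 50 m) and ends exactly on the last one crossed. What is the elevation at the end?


elevation = 600 + 1 * 50 = 650 m

650 m


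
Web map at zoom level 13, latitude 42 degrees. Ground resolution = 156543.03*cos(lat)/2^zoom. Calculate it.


res = 156543.03 * cos(42) / 2^13 = 156543.03 * 0.74314483 / 8192 = 14.2 m/pixel

14.2 m/pixel


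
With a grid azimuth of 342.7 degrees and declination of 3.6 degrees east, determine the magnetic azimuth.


magnetic azimuth = grid azimuth - declination (east +ve)
mag_az = 342.7 - 3.6 = 339.1 degrees

339.1 degrees


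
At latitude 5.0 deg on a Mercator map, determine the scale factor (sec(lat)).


SF = 1 / cos(5.0) = 1 / 0.996195 = 1.004

1.004


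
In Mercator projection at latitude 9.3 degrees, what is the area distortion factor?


area_distortion = 1/cos^2(9.3) = 1.027

1.027


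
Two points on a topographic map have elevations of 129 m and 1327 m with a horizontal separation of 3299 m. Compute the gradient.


gradient = (1327 - 129) / 3299 = 1198 / 3299 = 0.3631

0.3631


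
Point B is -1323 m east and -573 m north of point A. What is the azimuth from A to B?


az = atan2(-1323, -573) = -113.4 deg
adjusted to 0-360: 246.6 degrees

246.6 degrees


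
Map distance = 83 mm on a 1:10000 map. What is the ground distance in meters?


ground = 83 mm * 10000 / 1000 = 830.0 m

830.0 m


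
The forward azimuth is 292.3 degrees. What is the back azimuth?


back azimuth = (292.3 + 180) mod 360 = 112.3 degrees

112.3 degrees


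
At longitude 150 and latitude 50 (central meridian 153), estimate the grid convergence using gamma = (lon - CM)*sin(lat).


gamma = (150 - 153) * sin(50) = -3 * 0.766044 = -2.298 degrees

-2.298 degrees


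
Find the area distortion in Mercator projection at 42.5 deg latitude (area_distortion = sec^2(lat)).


area_distortion = 1/cos^2(42.5) = 1.84

1.84


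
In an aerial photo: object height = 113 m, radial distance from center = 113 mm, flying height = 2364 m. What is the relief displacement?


d = h * r / H = 113 * 113 / 2364 = 5.4 mm

5.4 mm


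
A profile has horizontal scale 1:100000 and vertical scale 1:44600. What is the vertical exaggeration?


VE = horizontal_scale / vertical_scale = 100000 / 44600 ≈ 2.2

2.2x


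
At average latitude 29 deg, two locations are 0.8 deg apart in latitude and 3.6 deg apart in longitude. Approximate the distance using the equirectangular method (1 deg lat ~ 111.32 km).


dlat_km = 0.8 * 111.32 = 89.056
dlon_km = 3.6 * 111.32 * cos(29) ≈ 350.506
dist = sqrt(89.056^2 + 350.506^2) ≈ 361.6 km

361.6 km


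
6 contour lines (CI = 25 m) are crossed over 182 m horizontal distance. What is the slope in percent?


elevation change = 6 * 25 = 150 m
slope = 150 / 182 * 100 = 82.4%

82.4%


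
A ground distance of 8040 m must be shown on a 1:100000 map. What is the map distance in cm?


map_cm = 8040 * 100 / 100000 = 8.04 cm

8.04 cm


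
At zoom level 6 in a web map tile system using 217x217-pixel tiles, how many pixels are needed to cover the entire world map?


tiles per axis = 2^6 = 64
total tiles = 64^2 = 4096
pixels per axis = 64 * 217 = 13888
total pixels = 13888^2 = 192876544

192876544 pixels


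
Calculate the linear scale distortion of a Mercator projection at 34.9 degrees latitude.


SF = 1 / cos(34.9) = 1 / 0.820152 = 1.219

1.219


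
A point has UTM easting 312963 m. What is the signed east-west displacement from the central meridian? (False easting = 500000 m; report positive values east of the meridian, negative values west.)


displacement = 312963 - 500000 = -187037 m

-187037 m


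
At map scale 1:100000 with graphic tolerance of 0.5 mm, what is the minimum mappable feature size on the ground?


ground = 0.5 mm * 100000 / 1000 = 50.0 m

50.0 m


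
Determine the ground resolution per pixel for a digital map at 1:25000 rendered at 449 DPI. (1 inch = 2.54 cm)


pixel_cm = 2.54 / 449 ≈ 0.005657 cm
ground = pixel_cm * 25000 / 100 = 2.54 * 25000 / (449 * 100) = 63500 / 44900 ≈ 1.41 m

1.41 m


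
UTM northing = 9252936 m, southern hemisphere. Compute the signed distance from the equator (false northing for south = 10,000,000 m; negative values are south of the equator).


For southern: actual = 9252936 - 10000000 = -747064 m

-747064 m


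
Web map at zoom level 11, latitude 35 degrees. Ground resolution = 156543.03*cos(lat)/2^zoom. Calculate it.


res = 156543.03 * cos(35) / 2^11 = 156543.03 * 0.81915204 / 2048 = 62.61 m/pixel

62.61 m/pixel


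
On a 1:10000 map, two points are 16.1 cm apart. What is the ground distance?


ground = 16.1 cm * 10000 / 100 = 1610.0 m = 1.61 km

1.61 km


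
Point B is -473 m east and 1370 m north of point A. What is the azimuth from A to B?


az = atan2(-473, 1370) = -19.0 deg
adjusted to 0-360: 341.0 degrees

341.0 degrees


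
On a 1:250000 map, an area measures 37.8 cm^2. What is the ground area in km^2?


ground_area = 37.8 * (250000/100)^2 = 236250000.0 m^2 = 236.25 km^2

236.25 km^2


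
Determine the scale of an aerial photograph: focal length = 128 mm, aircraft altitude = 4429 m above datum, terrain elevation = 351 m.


scale = f / (H - h) = 128 mm / 4078 m = 128 / 4078000 = 1:31859

1:31859


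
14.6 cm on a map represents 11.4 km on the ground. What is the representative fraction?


ground = 11.4 km = 1140000 cm; RF denominator = ground / map = 1140000 / 14.6 ≈ 78082; RF = 1:78082

1:78082


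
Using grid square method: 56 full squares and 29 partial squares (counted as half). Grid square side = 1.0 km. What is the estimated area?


effective squares = 56 + 29 * 0.5 = 70.5
area = 70.5 * 1.0 = 70.5 km^2

70.5 km^2


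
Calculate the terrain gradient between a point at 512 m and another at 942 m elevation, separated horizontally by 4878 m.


gradient = (942 - 512) / 4878 = 430 / 4878 = 0.0882

0.0882


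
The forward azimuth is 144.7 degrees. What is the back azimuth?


back azimuth = (144.7 + 180) mod 360 = 324.7 degrees

324.7 degrees


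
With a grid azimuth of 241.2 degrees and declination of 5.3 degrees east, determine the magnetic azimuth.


magnetic azimuth = grid azimuth - declination (east +ve)
mag_az = 241.2 - 5.3 = 235.9 degrees

235.9 degrees


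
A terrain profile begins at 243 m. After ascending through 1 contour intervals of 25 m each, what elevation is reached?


elevation = 243 + 1 * 25 = 268 m

268 m


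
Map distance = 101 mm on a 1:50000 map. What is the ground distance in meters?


ground = 101 mm * 50000 / 1000 = 5050.0 m

5050.0 m


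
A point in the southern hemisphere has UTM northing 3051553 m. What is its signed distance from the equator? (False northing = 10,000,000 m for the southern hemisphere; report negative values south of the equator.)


For southern: actual = 3051553 - 10000000 = -6948447 m

-6948447 m


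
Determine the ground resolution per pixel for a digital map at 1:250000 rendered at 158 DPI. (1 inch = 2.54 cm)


pixel_cm = 2.54 / 158 ≈ 0.016076 cm
ground = pixel_cm * 250000 / 100 = 2.54 * 250000 / (158 * 100) = 635000 / 15800 ≈ 40.19 m

40.19 m


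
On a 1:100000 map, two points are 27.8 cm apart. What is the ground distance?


ground = 27.8 cm * 100000 / 100 = 27800.0 m = 27.8 km

27.8 km


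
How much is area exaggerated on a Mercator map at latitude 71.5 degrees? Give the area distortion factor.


area_distortion = 1/cos^2(71.5) = 9.932

9.932


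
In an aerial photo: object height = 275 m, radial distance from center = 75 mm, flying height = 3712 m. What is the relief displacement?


d = h * r / H = 275 * 75 / 3712 = 5.56 mm

5.56 mm


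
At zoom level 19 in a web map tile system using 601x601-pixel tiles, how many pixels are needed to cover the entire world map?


tiles per axis = 2^19 = 524288
total tiles = 524288^2 = 274877906944
pixels per axis = 524288 * 601 = 315097088
total pixels = 315097088^2 = 99286174866079744

99286174866079744 pixels


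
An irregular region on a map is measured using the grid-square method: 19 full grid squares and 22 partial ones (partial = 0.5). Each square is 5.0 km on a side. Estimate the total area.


effective squares = 19 + 22 * 0.5 = 30.0
area = 30.0 * 25.0 = 750.0 km^2

750.0 km^2


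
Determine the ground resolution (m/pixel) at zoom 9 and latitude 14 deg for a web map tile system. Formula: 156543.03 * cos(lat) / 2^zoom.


res = 156543.03 * cos(14) / 2^9 = 156543.03 * 0.97029573 / 512 = 296.67 m/pixel

296.67 m/pixel


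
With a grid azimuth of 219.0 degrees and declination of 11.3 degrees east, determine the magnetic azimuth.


magnetic azimuth = grid azimuth - declination (east +ve)
mag_az = 219.0 - 11.3 = 207.7 degrees

207.7 degrees


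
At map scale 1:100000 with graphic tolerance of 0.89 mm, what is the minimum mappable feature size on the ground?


ground = 0.89 mm * 100000 / 1000 = 89.0 m

89.0 m


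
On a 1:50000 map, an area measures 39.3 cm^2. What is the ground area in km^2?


ground_area = 39.3 * (50000/100)^2 = 9825000.0 m^2 = 9.825 km^2

9.825 km^2


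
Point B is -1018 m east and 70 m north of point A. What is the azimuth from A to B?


az = atan2(-1018, 70) = -86.1 deg
adjusted to 0-360: 273.9 degrees

273.9 degrees


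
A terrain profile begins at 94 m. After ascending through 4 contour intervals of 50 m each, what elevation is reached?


elevation = 94 + 4 * 50 = 294 m

294 m


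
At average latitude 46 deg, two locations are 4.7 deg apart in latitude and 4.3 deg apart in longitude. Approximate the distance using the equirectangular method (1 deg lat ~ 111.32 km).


dlat_km = 4.7 * 111.32 = 523.204
dlon_km = 4.3 * 111.32 * cos(46) ≈ 332.516
dist = sqrt(523.204^2 + 332.516^2) ≈ 619.9 km

619.9 km


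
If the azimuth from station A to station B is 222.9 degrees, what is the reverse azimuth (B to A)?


back azimuth = (222.9 + 180) mod 360 = 42.9 degrees

42.9 degrees


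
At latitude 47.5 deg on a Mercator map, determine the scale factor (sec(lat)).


SF = 1 / cos(47.5) = 1 / 0.67559 = 1.48

1.48


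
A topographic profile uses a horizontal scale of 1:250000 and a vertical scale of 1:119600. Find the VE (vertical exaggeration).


VE = horizontal_scale / vertical_scale = 250000 / 119600 ≈ 2.1

2.1x


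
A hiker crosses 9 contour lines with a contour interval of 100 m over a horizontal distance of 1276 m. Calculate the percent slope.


elevation change = 9 * 100 = 900 m
slope = 900 / 1276 * 100 = 70.5%

70.5%


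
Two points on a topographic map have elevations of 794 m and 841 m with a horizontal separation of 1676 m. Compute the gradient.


gradient = (841 - 794) / 1676 = 47 / 1676 = 0.028

0.028


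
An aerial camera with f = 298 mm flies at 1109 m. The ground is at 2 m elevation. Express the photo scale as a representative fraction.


scale = f / (H - h) = 298 mm / 1107 m = 298 / 1107000 = 1:3715

1:3715


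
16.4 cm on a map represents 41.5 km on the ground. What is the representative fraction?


ground = 41.5 km = 4150000 cm; RF denominator = ground / map = 4150000 / 16.4 ≈ 253049; RF = 1:253049

1:253049


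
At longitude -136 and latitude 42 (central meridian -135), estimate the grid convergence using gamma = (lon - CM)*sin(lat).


gamma = (-136 - -135) * sin(42) = -1 * 0.669131 = -0.669 degrees

-0.669 degrees


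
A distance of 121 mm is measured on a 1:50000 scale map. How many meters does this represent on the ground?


ground = 121 mm * 50000 / 1000 = 6050.0 m

6050.0 m


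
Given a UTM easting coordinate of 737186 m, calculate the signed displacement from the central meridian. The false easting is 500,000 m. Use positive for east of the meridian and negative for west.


displacement = 737186 - 500000 = 237186 m

237186 m


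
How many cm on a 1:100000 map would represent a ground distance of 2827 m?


map_cm = 2827 * 100 / 100000 = 2.827 cm ≈ 2.83 cm

2.83 cm


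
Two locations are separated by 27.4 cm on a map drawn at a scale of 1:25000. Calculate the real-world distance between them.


ground = 27.4 cm * 25000 / 100 = 6850.0 m = 6.85 km

6.85 km


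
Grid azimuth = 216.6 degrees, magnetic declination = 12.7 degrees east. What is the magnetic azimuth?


magnetic azimuth = grid azimuth - declination (east +ve)
mag_az = 216.6 - 12.7 = 203.9 degrees

203.9 degrees


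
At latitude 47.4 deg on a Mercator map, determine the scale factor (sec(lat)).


SF = 1 / cos(47.4) = 1 / 0.676876 = 1.477

1.477


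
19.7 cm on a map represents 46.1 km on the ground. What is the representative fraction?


ground = 46.1 km = 4610000 cm; RF denominator = ground / map = 4610000 / 19.7 ≈ 234010; RF = 1:234010

1:234010


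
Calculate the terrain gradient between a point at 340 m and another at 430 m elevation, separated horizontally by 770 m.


gradient = (430 - 340) / 770 = 90 / 770 = 0.1169

0.1169


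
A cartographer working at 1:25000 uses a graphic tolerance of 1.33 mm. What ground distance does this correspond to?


ground = 1.33 mm * 25000 / 1000 = 33.25 m

33.25 m


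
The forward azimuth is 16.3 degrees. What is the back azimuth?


back azimuth = (16.3 + 180) mod 360 = 196.3 degrees

196.3 degrees


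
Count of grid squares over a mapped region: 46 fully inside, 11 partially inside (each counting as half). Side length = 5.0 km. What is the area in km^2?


effective squares = 46 + 11 * 0.5 = 51.5
area = 51.5 * 25.0 = 1287.5 km^2

1287.5 km^2


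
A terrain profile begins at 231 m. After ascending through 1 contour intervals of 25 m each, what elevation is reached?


elevation = 231 + 1 * 25 = 256 m

256 m


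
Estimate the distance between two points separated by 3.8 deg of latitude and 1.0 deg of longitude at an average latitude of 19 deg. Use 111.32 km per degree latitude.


dlat_km = 3.8 * 111.32 = 423.016
dlon_km = 1.0 * 111.32 * cos(19) ≈ 105.255
dist = sqrt(423.016^2 + 105.255^2) ≈ 435.9 km

435.9 km


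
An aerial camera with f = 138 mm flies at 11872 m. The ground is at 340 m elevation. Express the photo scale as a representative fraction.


scale = f / (H - h) = 138 mm / 11532 m = 138 / 11532000 = 1:83565

1:83565


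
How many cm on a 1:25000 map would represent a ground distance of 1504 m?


map_cm = 1504 * 100 / 25000 = 6.016 cm ≈ 6.02 cm

6.02 cm


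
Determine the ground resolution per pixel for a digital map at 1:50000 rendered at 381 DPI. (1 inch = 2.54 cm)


pixel_cm = 2.54 / 381 ≈ 0.006667 cm
ground = pixel_cm * 50000 / 100 = 2.54 * 50000 / (381 * 100) = 127000 / 38100 ≈ 3.33 m

3.33 m


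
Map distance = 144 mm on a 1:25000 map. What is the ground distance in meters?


ground = 144 mm * 25000 / 1000 = 3600.0 m

3600.0 m


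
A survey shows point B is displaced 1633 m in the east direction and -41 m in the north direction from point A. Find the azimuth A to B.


az = atan2(1633, -41) = 91.4 deg
adjusted to 0-360: 91.4 degrees

91.4 degrees


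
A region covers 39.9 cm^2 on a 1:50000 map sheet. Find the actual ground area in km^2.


ground_area = 39.9 * (50000/100)^2 = 9975000.0 m^2 = 9.975 km^2

9.975 km^2


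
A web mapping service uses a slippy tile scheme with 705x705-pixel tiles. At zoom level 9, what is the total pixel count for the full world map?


tiles per axis = 2^9 = 512
total tiles = 512^2 = 262144
pixels per axis = 512 * 705 = 360960
total pixels = 360960^2 = 130292121600

130292121600 pixels


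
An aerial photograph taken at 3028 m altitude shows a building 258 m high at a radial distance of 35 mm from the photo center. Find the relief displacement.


d = h * r / H = 258 * 35 / 3028 = 2.98 mm

2.98 mm


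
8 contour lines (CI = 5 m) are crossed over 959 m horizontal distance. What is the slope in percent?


elevation change = 8 * 5 = 40 m
slope = 40 / 959 * 100 = 4.2%

4.2%


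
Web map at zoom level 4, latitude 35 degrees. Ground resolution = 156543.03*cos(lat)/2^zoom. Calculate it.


res = 156543.03 * cos(35) / 2^4 = 156543.03 * 0.81915204 / 16 = 8014.53 m/pixel

8014.53 m/pixel


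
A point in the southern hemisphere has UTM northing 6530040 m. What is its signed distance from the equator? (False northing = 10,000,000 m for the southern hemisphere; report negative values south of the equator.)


For southern: actual = 6530040 - 10000000 = -3469960 m

-3469960 m


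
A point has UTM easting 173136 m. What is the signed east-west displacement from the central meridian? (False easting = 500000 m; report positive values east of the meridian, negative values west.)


displacement = 173136 - 500000 = -326864 m

-326864 m


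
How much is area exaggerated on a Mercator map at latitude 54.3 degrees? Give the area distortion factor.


area_distortion = 1/cos^2(54.3) = 2.937

2.937


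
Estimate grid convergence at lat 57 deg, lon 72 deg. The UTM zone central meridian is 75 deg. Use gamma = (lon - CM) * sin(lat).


gamma = (72 - 75) * sin(57) = -3 * 0.838671 = -2.516 degrees

-2.516 degrees


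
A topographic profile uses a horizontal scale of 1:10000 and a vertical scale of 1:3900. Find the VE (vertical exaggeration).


VE = horizontal_scale / vertical_scale = 10000 / 3900 ≈ 2.6

2.6x


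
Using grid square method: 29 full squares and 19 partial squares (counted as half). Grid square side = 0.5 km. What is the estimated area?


effective squares = 29 + 19 * 0.5 = 38.5
area = 38.5 * 0.25 = 9.625 km^2

9.625 km^2


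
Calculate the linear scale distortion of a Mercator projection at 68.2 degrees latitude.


SF = 1 / cos(68.2) = 1 / 0.371368 = 2.693

2.693


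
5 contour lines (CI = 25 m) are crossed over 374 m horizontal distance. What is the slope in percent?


elevation change = 5 * 25 = 125 m
slope = 125 / 374 * 100 = 33.4%

33.4%


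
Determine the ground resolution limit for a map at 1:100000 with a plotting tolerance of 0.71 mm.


ground = 0.71 mm * 100000 / 1000 = 71.0 m

71.0 m


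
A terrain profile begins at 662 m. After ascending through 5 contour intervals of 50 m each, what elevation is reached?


elevation = 662 + 5 * 50 = 912 m

912 m


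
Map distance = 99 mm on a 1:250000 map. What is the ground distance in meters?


ground = 99 mm * 250000 / 1000 = 24750.0 m

24750.0 m


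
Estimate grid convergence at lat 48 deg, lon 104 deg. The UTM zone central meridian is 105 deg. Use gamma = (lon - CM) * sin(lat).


gamma = (104 - 105) * sin(48) = -1 * 0.743145 = -0.743 degrees

-0.743 degrees


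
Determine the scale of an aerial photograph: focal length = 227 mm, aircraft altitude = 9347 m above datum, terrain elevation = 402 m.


scale = f / (H - h) = 227 mm / 8945 m = 227 / 8945000 = 1:39405

1:39405


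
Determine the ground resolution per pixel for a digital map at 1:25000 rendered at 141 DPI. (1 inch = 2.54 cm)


pixel_cm = 2.54 / 141 ≈ 0.018014 cm
ground = pixel_cm * 25000 / 100 = 2.54 * 25000 / (141 * 100) = 63500 / 14100 ≈ 4.5 m

4.5 m


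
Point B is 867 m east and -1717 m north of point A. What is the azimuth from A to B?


az = atan2(867, -1717) = 153.2 deg
adjusted to 0-360: 153.2 degrees

153.2 degrees
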